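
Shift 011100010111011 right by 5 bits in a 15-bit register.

Original: 011100010111011 (decimal 14523)
Shift right by 5 positions
Drop the 5 low bits; fill with zeros on the left
Result: 000000111000101 (decimal 453)
Equivalent: 14523 >> 5 = 14523 ÷ 2^5 = 453



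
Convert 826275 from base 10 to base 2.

Using repeated division by 2:
826275 ÷ 2 = 413137 remainder 1
413137 ÷ 2 = 206568 remainder 1
206568 ÷ 2 = 103284 remainder 0
103284 ÷ 2 = 51642 remainder 0
51642 ÷ 2 = 25821 remainder 0
25821 ÷ 2 = 12910 remainder 1
12910 ÷ 2 = 6455 remainder 0
6455 ÷ 2 = 3227 remainder 1
3227 ÷ 2 = 1613 remainder 1
1613 ÷ 2 = 806 remainder 1
806 ÷ 2 = 403 remainder 0
403 ÷ 2 = 201 remainder 1
201 ÷ 2 = 100 remainder 1
100 ÷ 2 = 50 remainder 0
50 ÷ 2 = 25 remainder 0
25 ÷ 2 = 12 remainder 1
12 ÷ 2 = 6 remainder 0
6 ÷ 2 = 3 remainder 0
3 ÷ 2 = 1 remainder 1
1 ÷ 2 = 0 remainder 1
Reading remainders bottom to top: 11001001101110100011



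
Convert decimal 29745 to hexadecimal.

Using repeated division by 16 (digits 10–15 are A–F):
29745 ÷ 16 = 1859 remainder 1
1859 ÷ 16 = 116 remainder 3
116 ÷ 16 = 7 remainder 4
7 ÷ 16 = 0 remainder 7
Reading remainders bottom to top: 7431



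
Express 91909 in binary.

Using repeated division by 2:
91909 ÷ 2 = 45954 remainder 1
45954 ÷ 2 = 22977 remainder 0
22977 ÷ 2 = 11488 remainder 1
11488 ÷ 2 = 5744 remainder 0
5744 ÷ 2 = 2872 remainder 0
2872 ÷ 2 = 1436 remainder 0
1436 ÷ 2 = 718 remainder 0
718 ÷ 2 = 359 remainder 0
359 ÷ 2 = 179 remainder 1
179 ÷ 2 = 89 remainder 1
89 ÷ 2 = 44 remainder 1
44 ÷ 2 = 22 remainder 0
22 ÷ 2 = 11 remainder 0
11 ÷ 2 = 5 remainder 1
5 ÷ 2 = 2 remainder 1
2 ÷ 2 = 1 remainder 0
1 ÷ 2 = 0 remainder 1
Reading remainders bottom to top: 10110011100000101



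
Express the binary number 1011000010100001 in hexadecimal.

Group into 4-bit nibbles from right:
  1011 = B
  0000 = 0
  1010 = A
  0001 = 1
Result: B0A1



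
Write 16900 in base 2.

Using repeated division by 2:
16900 ÷ 2 = 8450 remainder 0
8450 ÷ 2 = 4225 remainder 0
4225 ÷ 2 = 2112 remainder 1
2112 ÷ 2 = 1056 remainder 0
1056 ÷ 2 = 528 remainder 0
528 ÷ 2 = 264 remainder 0
264 ÷ 2 = 132 remainder 0
132 ÷ 2 = 66 remainder 0
66 ÷ 2 = 33 remainder 0
33 ÷ 2 = 16 remainder 1
16 ÷ 2 = 8 remainder 0
8 ÷ 2 = 4 remainder 0
4 ÷ 2 = 2 remainder 0
2 ÷ 2 = 1 remainder 0
1 ÷ 2 = 0 remainder 1
Reading remainders bottom to top: 100001000000100



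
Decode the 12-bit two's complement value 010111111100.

Binary: 010111111100
Sign bit: 0 (non-negative)
Read directly as an unsigned value:
010111111100 = 1024 + 256 + 128 + 64 + 32 + 16 + 8 + 4 = 1532
Value: 1532



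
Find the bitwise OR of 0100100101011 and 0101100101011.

OR: 1 when either bit is 1
  0100100101011
| 0101100101011
---------------
  0101100101011
Decimal: 2347 | 2859 = 2859



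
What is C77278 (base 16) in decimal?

Expand by place value (powers of 16):
Digit values: C = 12
C77278 = 12 × 16^5 + 7 × 16^4 + 7 × 16^3 + 2 × 16^2 + 7 × 16^1 + 8 × 16^0
= 12 × 1048576 + 7 × 65536 + 7 × 4096 + 2 × 256 + 7 × 16 + 8 × 1
= 12582912 + 458752 + 28672 + 512 + 112 + 8
= 13070968



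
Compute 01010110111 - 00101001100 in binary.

Method 1 - Direct subtraction (column by column from the right: bit − bit − borrow-in; if negative, add 2 and borrow 1 from the next column):
borrow: 01010010000
        01010110111
-       00101001100
-------------------
        00101101011

Method 2 - Add two's complement:
Two's complement of 00101001100: invert → 11010110011, add 1 → 11010110100
  01010110111
+ 11010110100
-------------
 100101101011  (end carry out of the top bit = 1)
Discarding the end carry: 00101101011
Decimal check:
  01010110111 = 512 + 128 + 32 + 16 + 4 + 2 + 1 = 695
  00101001100 = 256 + 64 + 8 + 4 = 332
  695 - 332 = 363, and 00101101011 = 256 + 64 + 32 + 8 + 2 + 1 = 363 ✓



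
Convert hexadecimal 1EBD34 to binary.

Convert each hex digit to 4 bits:
  1 = 0001
  E = 1110
  B = 1011
  D = 1101
  3 = 0011
  4 = 0100
Concatenate: 000111101011110100110100



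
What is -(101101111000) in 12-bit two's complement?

Original (sign bit 1, negative): 101101111000
Step 1 - Invert all bits: 010010000111
Step 2 - Add 1: 010010001000
Verification: 101101111000 + 010010001000 = 1000000000000; discarding the end carry (carry out of the top bit) leaves the 12-bit value 000000000000, as required for x + (-x)



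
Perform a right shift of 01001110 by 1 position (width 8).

Original: 01001110 (decimal 78)
Shift right by 1 position
Drop the 1 low bit; fill with zero on the left
Result: 00100111 (decimal 39)
Equivalent: 78 >> 1 = 78 ÷ 2^1 = 39



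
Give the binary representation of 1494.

Using repeated division by 2:
1494 ÷ 2 = 747 remainder 0
747 ÷ 2 = 373 remainder 1
373 ÷ 2 = 186 remainder 1
186 ÷ 2 = 93 remainder 0
93 ÷ 2 = 46 remainder 1
46 ÷ 2 = 23 remainder 0
23 ÷ 2 = 11 remainder 1
11 ÷ 2 = 5 remainder 1
5 ÷ 2 = 2 remainder 1
2 ÷ 2 = 1 remainder 0
1 ÷ 2 = 0 remainder 1
Reading remainders bottom to top: 10111010110



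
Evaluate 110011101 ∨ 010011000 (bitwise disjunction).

OR: 1 when either bit is 1
  110011101
| 010011000
-----------
  110011101
Decimal: 413 | 152 = 413



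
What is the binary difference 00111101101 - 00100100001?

Method 1 - Direct subtraction (column by column from the right: bit − bit − borrow-in; if negative, add 2 and borrow 1 from the next column):
borrow: 00000000000
        00111101101
-       00100100001
-------------------
        00011001100

Method 2 - Add two's complement:
Two's complement of 00100100001: invert → 11011011110, add 1 → 11011011111
  00111101101
+ 11011011111
-------------
 100011001100  (end carry out of the top bit = 1)
Discarding the end carry: 00011001100
Decimal check:
  00111101101 = 256 + 128 + 64 + 32 + 8 + 4 + 1 = 493
  00100100001 = 256 + 32 + 1 = 289
  493 - 289 = 204, and 00011001100 = 128 + 64 + 8 + 4 = 204 ✓



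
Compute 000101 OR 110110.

OR: 1 when either bit is 1
  000101
| 110110
--------
  110111
Decimal: 5 | 54 = 55



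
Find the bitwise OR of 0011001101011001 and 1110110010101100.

OR: 1 when either bit is 1
  0011001101011001
| 1110110010101100
------------------
  1111111111111101
Decimal: 13145 | 60588 = 65533



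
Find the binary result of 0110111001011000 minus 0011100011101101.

Method 1 - Direct subtraction (column by column from the right: bit − bit − borrow-in; if negative, add 2 and borrow 1 from the next column):
borrow: 0110001111011110
        0110111001011000
-       0011100011101101
------------------------
        0011010101101011

Method 2 - Add two's complement:
Two's complement of 0011100011101101: invert → 1100011100010010, add 1 → 1100011100010011
  0110111001011000
+ 1100011100010011
------------------
 10011010101101011  (end carry out of the top bit = 1)
Discarding the end carry: 0011010101101011
Decimal check:
  0110111001011000 = 16384 + 8192 + 2048 + 1024 + 512 + 64 + 16 + 8 = 28248
  0011100011101101 = 8192 + 4096 + 2048 + 128 + 64 + 32 + 8 + 4 + 1 = 14573
  28248 - 14573 = 13675, and 0011010101101011 = 8192 + 4096 + 1024 + 256 + 64 + 32 + 8 + 2 + 1 = 13675 ✓



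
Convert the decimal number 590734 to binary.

Using repeated division by 2:
590734 ÷ 2 = 295367 remainder 0
295367 ÷ 2 = 147683 remainder 1
147683 ÷ 2 = 73841 remainder 1
73841 ÷ 2 = 36920 remainder 1
36920 ÷ 2 = 18460 remainder 0
18460 ÷ 2 = 9230 remainder 0
9230 ÷ 2 = 4615 remainder 0
4615 ÷ 2 = 2307 remainder 1
2307 ÷ 2 = 1153 remainder 1
1153 ÷ 2 = 576 remainder 1
576 ÷ 2 = 288 remainder 0
288 ÷ 2 = 144 remainder 0
144 ÷ 2 = 72 remainder 0
72 ÷ 2 = 36 remainder 0
36 ÷ 2 = 18 remainder 0
18 ÷ 2 = 9 remainder 0
9 ÷ 2 = 4 remainder 1
4 ÷ 2 = 2 remainder 0
2 ÷ 2 = 1 remainder 0
1 ÷ 2 = 0 remainder 1
Reading remainders bottom to top: 10010000001110001110



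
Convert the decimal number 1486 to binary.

Using repeated division by 2:
1486 ÷ 2 = 743 remainder 0
743 ÷ 2 = 371 remainder 1
371 ÷ 2 = 185 remainder 1
185 ÷ 2 = 92 remainder 1
92 ÷ 2 = 46 remainder 0
46 ÷ 2 = 23 remainder 0
23 ÷ 2 = 11 remainder 1
11 ÷ 2 = 5 remainder 1
5 ÷ 2 = 2 remainder 1
2 ÷ 2 = 1 remainder 0
1 ÷ 2 = 0 remainder 1
Reading remainders bottom to top: 10111001110



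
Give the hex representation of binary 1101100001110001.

Group into 4-bit nibbles from right:
  1101 = D
  1000 = 8
  0111 = 7
  0001 = 1
Result: D871



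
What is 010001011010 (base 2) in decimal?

Sum of powers of 2 for each 1-bit:
2^1 + 2^3 + 2^4 + 2^6 + 2^10
= 2 + 8 + 16 + 64 + 1024
= 1114



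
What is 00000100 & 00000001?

AND: 1 only when both bits are 1
  00000100
& 00000001
----------
  00000000
Decimal: 4 & 1 = 0



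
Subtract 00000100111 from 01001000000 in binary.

Method 1 - Direct subtraction (column by column from the right: bit − bit − borrow-in; if negative, add 2 and borrow 1 from the next column):
borrow: 00001111110
        01001000000
-       00000100111
-------------------
        01000011001

Method 2 - Add two's complement:
Two's complement of 00000100111: invert → 11111011000, add 1 → 11111011001
  01001000000
+ 11111011001
-------------
 101000011001  (end carry out of the top bit = 1)
Discarding the end carry: 01000011001
Decimal check:
  01001000000 = 512 + 64 = 576
  00000100111 = 32 + 4 + 2 + 1 = 39
  576 - 39 = 537, and 01000011001 = 512 + 16 + 8 + 1 = 537 ✓



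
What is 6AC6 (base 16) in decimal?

Expand by place value (powers of 16):
Digit values: A = 10, C = 12
6AC6 = 6 × 16^3 + 10 × 16^2 + 12 × 16^1 + 6 × 16^0
= 6 × 4096 + 10 × 256 + 12 × 16 + 6 × 1
= 24576 + 2560 + 192 + 6
= 27334



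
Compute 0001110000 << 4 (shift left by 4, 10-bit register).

Original: 0001110000 (decimal 112)
Shift left by 4 positions
Append 4 zeros on the right and drop the 4 high bits that overflow the 10-bit width
Result: 1100000000 (decimal 768)
Equivalent: 112 << 4 = 112 × 2^4 = 1792, truncated to 10 bits = 768



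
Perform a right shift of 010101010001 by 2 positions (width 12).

Original: 010101010001 (decimal 1361)
Shift right by 2 positions
Drop the 2 low bits; fill with zeros on the left
Result: 000101010100 (decimal 340)
Equivalent: 1361 >> 2 = 1361 ÷ 2^2 = 340



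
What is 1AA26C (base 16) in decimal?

Expand by place value (powers of 16):
Digit values: A = 10, C = 12
1AA26C = 1 × 16^5 + 10 × 16^4 + 10 × 16^3 + 2 × 16^2 + 6 × 16^1 + 12 × 16^0
= 1 × 1048576 + 10 × 65536 + 10 × 4096 + 2 × 256 + 6 × 16 + 12 × 1
= 1048576 + 655360 + 40960 + 512 + 96 + 12
= 1745516



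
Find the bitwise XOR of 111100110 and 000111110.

XOR: 1 when bits differ
  111100110
^ 000111110
-----------
  111011000
Decimal: 486 ^ 62 = 472



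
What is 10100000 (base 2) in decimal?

Sum of powers of 2 for each 1-bit:
2^5 + 2^7
= 32 + 128
= 160



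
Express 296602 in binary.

Using repeated division by 2:
296602 ÷ 2 = 148301 remainder 0
148301 ÷ 2 = 74150 remainder 1
74150 ÷ 2 = 37075 remainder 0
37075 ÷ 2 = 18537 remainder 1
18537 ÷ 2 = 9268 remainder 1
9268 ÷ 2 = 4634 remainder 0
4634 ÷ 2 = 2317 remainder 0
2317 ÷ 2 = 1158 remainder 1
1158 ÷ 2 = 579 remainder 0
579 ÷ 2 = 289 remainder 1
289 ÷ 2 = 144 remainder 1
144 ÷ 2 = 72 remainder 0
72 ÷ 2 = 36 remainder 0
36 ÷ 2 = 18 remainder 0
18 ÷ 2 = 9 remainder 0
9 ÷ 2 = 4 remainder 1
4 ÷ 2 = 2 remainder 0
2 ÷ 2 = 1 remainder 0
1 ÷ 2 = 0 remainder 1
Reading remainders bottom to top: 1001000011010011010



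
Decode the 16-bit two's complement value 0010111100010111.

Binary: 0010111100010111
Sign bit: 0 (non-negative)
Read directly as an unsigned value:
0010111100010111 = 8192 + 2048 + 1024 + 512 + 256 + 16 + 4 + 2 + 1 = 12055
Value: 12055



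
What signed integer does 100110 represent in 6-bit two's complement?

Binary: 100110
Sign bit: 1 (negative)
Invert: 011001
Add 1:  011010
Magnitude: 011010 = 16 + 8 + 2 = 26
Value: -26



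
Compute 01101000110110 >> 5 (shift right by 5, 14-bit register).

Original: 01101000110110 (decimal 6710)
Shift right by 5 positions
Drop the 5 low bits; fill with zeros on the left
Result: 00000011010001 (decimal 209)
Equivalent: 6710 >> 5 = 6710 ÷ 2^5 = 209



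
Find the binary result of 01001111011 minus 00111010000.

Method 1 - Direct subtraction (column by column from the right: bit − bit − borrow-in; if negative, add 2 and borrow 1 from the next column):
borrow: 01100000000
        01001111011
-       00111010000
-------------------
        00010101011

Method 2 - Add two's complement:
Two's complement of 00111010000: invert → 11000101111, add 1 → 11000110000
  01001111011
+ 11000110000
-------------
 100010101011  (end carry out of the top bit = 1)
Discarding the end carry: 00010101011
Decimal check:
  01001111011 = 512 + 64 + 32 + 16 + 8 + 2 + 1 = 635
  00111010000 = 256 + 128 + 64 + 16 = 464
  635 - 464 = 171, and 00010101011 = 128 + 32 + 8 + 2 + 1 = 171 ✓



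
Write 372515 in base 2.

Using repeated division by 2:
372515 ÷ 2 = 186257 remainder 1
186257 ÷ 2 = 93128 remainder 1
93128 ÷ 2 = 46564 remainder 0
46564 ÷ 2 = 23282 remainder 0
23282 ÷ 2 = 11641 remainder 0
11641 ÷ 2 = 5820 remainder 1
5820 ÷ 2 = 2910 remainder 0
2910 ÷ 2 = 1455 remainder 0
1455 ÷ 2 = 727 remainder 1
727 ÷ 2 = 363 remainder 1
363 ÷ 2 = 181 remainder 1
181 ÷ 2 = 90 remainder 1
90 ÷ 2 = 45 remainder 0
45 ÷ 2 = 22 remainder 1
22 ÷ 2 = 11 remainder 0
11 ÷ 2 = 5 remainder 1
5 ÷ 2 = 2 remainder 1
2 ÷ 2 = 1 remainder 0
1 ÷ 2 = 0 remainder 1
Reading remainders bottom to top: 1011010111100100011



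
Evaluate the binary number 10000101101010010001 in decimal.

Sum of powers of 2 for each 1-bit:
2^0 + 2^4 + 2^7 + 2^9 + 2^11 + 2^12 + 2^14 + 2^19
= 1 + 16 + 128 + 512 + 2048 + 4096 + 16384 + 524288
= 547473



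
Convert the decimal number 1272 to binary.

Using repeated division by 2:
1272 ÷ 2 = 636 remainder 0
636 ÷ 2 = 318 remainder 0
318 ÷ 2 = 159 remainder 0
159 ÷ 2 = 79 remainder 1
79 ÷ 2 = 39 remainder 1
39 ÷ 2 = 19 remainder 1
19 ÷ 2 = 9 remainder 1
9 ÷ 2 = 4 remainder 1
4 ÷ 2 = 2 remainder 0
2 ÷ 2 = 1 remainder 0
1 ÷ 2 = 0 remainder 1
Reading remainders bottom to top: 10011111000



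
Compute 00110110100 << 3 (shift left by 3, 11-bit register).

Original: 00110110100 (decimal 436)
Shift left by 3 positions
Append 3 zeros on the right and drop the 3 high bits that overflow the 11-bit width
Result: 10110100000 (decimal 1440)
Equivalent: 436 << 3 = 436 × 2^3 = 3488, truncated to 11 bits = 1440



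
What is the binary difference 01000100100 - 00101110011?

Method 1 - Direct subtraction (column by column from the right: bit − bit − borrow-in; if negative, add 2 and borrow 1 from the next column):
borrow: 01111100110
        01000100100
-       00101110011
-------------------
        00010110001

Method 2 - Add two's complement:
Two's complement of 00101110011: invert → 11010001100, add 1 → 11010001101
  01000100100
+ 11010001101
-------------
 100010110001  (end carry out of the top bit = 1)
Discarding the end carry: 00010110001
Decimal check:
  01000100100 = 512 + 32 + 4 = 548
  00101110011 = 256 + 64 + 32 + 16 + 2 + 1 = 371
  548 - 371 = 177, and 00010110001 = 128 + 32 + 16 + 1 = 177 ✓



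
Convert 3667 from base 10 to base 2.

Using repeated division by 2:
3667 ÷ 2 = 1833 remainder 1
1833 ÷ 2 = 916 remainder 1
916 ÷ 2 = 458 remainder 0
458 ÷ 2 = 229 remainder 0
229 ÷ 2 = 114 remainder 1
114 ÷ 2 = 57 remainder 0
57 ÷ 2 = 28 remainder 1
28 ÷ 2 = 14 remainder 0
14 ÷ 2 = 7 remainder 0
7 ÷ 2 = 3 remainder 1
3 ÷ 2 = 1 remainder 1
1 ÷ 2 = 0 remainder 1
Reading remainders bottom to top: 111001010011



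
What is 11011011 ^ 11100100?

XOR: 1 when bits differ
  11011011
^ 11100100
----------
  00111111
Decimal: 219 ^ 228 = 63



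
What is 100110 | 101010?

OR: 1 when either bit is 1
  100110
| 101010
--------
  101110
Decimal: 38 | 42 = 46



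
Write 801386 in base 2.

Using repeated division by 2:
801386 ÷ 2 = 400693 remainder 0
400693 ÷ 2 = 200346 remainder 1
200346 ÷ 2 = 100173 remainder 0
100173 ÷ 2 = 50086 remainder 1
50086 ÷ 2 = 25043 remainder 0
25043 ÷ 2 = 12521 remainder 1
12521 ÷ 2 = 6260 remainder 1
6260 ÷ 2 = 3130 remainder 0
3130 ÷ 2 = 1565 remainder 0
1565 ÷ 2 = 782 remainder 1
782 ÷ 2 = 391 remainder 0
391 ÷ 2 = 195 remainder 1
195 ÷ 2 = 97 remainder 1
97 ÷ 2 = 48 remainder 1
48 ÷ 2 = 24 remainder 0
24 ÷ 2 = 12 remainder 0
12 ÷ 2 = 6 remainder 0
6 ÷ 2 = 3 remainder 0
3 ÷ 2 = 1 remainder 1
1 ÷ 2 = 0 remainder 1
Reading remainders bottom to top: 11000011101001101010



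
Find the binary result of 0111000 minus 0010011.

Method 1 - Direct subtraction (column by column from the right: bit − bit − borrow-in; if negative, add 2 and borrow 1 from the next column):
borrow: 0001110
        0111000
-       0010011
---------------
        0100101

Method 2 - Add two's complement:
Two's complement of 0010011: invert → 1101100, add 1 → 1101101
  0111000
+ 1101101
---------
 10100101  (end carry out of the top bit = 1)
Discarding the end carry: 0100101
Decimal check:
  0111000 = 32 + 16 + 8 = 56
  0010011 = 16 + 2 + 1 = 19
  56 - 19 = 37, and 0100101 = 32 + 4 + 1 = 37 ✓



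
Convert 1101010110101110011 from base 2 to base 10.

Sum of powers of 2 for each 1-bit:
2^0 + 2^1 + 2^4 + 2^5 + 2^6 + 2^8 + 2^10 + 2^11 + 2^13 + 2^15 + 2^17 + 2^18
= 1 + 2 + 16 + 32 + 64 + 256 + 1024 + 2048 + 8192 + 32768 + 131072 + 262144
= 437619



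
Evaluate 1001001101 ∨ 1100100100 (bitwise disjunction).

OR: 1 when either bit is 1
  1001001101
| 1100100100
------------
  1101101101
Decimal: 589 | 804 = 877



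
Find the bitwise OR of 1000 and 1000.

OR: 1 when either bit is 1
  1000
| 1000
------
  1000
Decimal: 8 | 8 = 8



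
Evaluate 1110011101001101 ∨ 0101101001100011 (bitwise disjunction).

OR: 1 when either bit is 1
  1110011101001101
| 0101101001100011
------------------
  1111111101101111
Decimal: 59213 | 23139 = 65391



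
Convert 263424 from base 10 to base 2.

Using repeated division by 2:
263424 ÷ 2 = 131712 remainder 0
131712 ÷ 2 = 65856 remainder 0
65856 ÷ 2 = 32928 remainder 0
32928 ÷ 2 = 16464 remainder 0
16464 ÷ 2 = 8232 remainder 0
8232 ÷ 2 = 4116 remainder 0
4116 ÷ 2 = 2058 remainder 0
2058 ÷ 2 = 1029 remainder 0
1029 ÷ 2 = 514 remainder 1
514 ÷ 2 = 257 remainder 0
257 ÷ 2 = 128 remainder 1
128 ÷ 2 = 64 remainder 0
64 ÷ 2 = 32 remainder 0
32 ÷ 2 = 16 remainder 0
16 ÷ 2 = 8 remainder 0
8 ÷ 2 = 4 remainder 0
4 ÷ 2 = 2 remainder 0
2 ÷ 2 = 1 remainder 0
1 ÷ 2 = 0 remainder 1
Reading remainders bottom to top: 1000000010100000000



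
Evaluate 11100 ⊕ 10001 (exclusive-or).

XOR: 1 when bits differ
  11100
^ 10001
-------
  01101
Decimal: 28 ^ 17 = 13



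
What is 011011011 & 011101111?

AND: 1 only when both bits are 1
  011011011
& 011101111
-----------
  011001011
Decimal: 219 & 239 = 203



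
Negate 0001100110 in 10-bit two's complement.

Original: 0001100110
Step 1 - Invert all bits: 1110011001
Step 2 - Add 1: 1110011010
Verification: 0001100110 + 1110011010 = 10000000000; discarding the end carry (carry out of the top bit) leaves the 10-bit value 0000000000, as required for x + (-x)



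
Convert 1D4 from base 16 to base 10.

Expand by place value (powers of 16):
Digit values: D = 13
1D4 = 1 × 16^2 + 13 × 16^1 + 4 × 16^0
= 1 × 256 + 13 × 16 + 4 × 1
= 256 + 208 + 4
= 468



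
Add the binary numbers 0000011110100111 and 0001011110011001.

Add column by column from the right: bit + bit + carry-in; write the sum mod 2, carry 1 when the sum is 2 or 3.
carry:  0000111101111110
        0000011110100111
+       0001011110011001
------------------------
       00001111101000000
(the carry out of the leftmost column, 0, becomes the leading bit)
Decimal check:
  0000011110100111 = 1024 + 512 + 256 + 128 + 32 + 4 + 2 + 1 = 1959
  0001011110011001 = 4096 + 1024 + 512 + 256 + 128 + 16 + 8 + 1 = 6041
  1959 + 6041 = 8000, and 00001111101000000 = 4096 + 2048 + 1024 + 512 + 256 + 64 = 8000 ✓



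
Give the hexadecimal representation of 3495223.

Using repeated division by 16 (digits 10–15 are A–F):
3495223 ÷ 16 = 218451 remainder 7
218451 ÷ 16 = 13653 remainder 3
13653 ÷ 16 = 853 remainder 5
853 ÷ 16 = 53 remainder 5
53 ÷ 16 = 3 remainder 5
3 ÷ 16 = 0 remainder 3
Reading remainders bottom to top: 355537



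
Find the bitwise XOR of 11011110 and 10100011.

XOR: 1 when bits differ
  11011110
^ 10100011
----------
  01111101
Decimal: 222 ^ 163 = 125



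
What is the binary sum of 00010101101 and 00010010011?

Add column by column from the right: bit + bit + carry-in; write the sum mod 2, carry 1 when the sum is 2 or 3.
carry:  00101111110
        00010101101
+       00010010011
-------------------
       000101000000
(the carry out of the leftmost column, 0, becomes the leading bit)
Decimal check:
  00010101101 = 128 + 32 + 8 + 4 + 1 = 173
  00010010011 = 128 + 16 + 2 + 1 = 147
  173 + 147 = 320, and 000101000000 = 256 + 64 = 320 ✓



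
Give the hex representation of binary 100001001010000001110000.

Group into 4-bit nibbles from right:
  1000 = 8
  0100 = 4
  1010 = A
  0000 = 0
  0111 = 7
  0000 = 0
Result: 84A070



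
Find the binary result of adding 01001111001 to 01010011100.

Add column by column from the right: bit + bit + carry-in; write the sum mod 2, carry 1 when the sum is 2 or 3.
carry:  10111110000
        01001111001
+       01010011100
-------------------
       010100010101
(the carry out of the leftmost column, 0, becomes the leading bit)
Decimal check:
  01001111001 = 512 + 64 + 32 + 16 + 8 + 1 = 633
  01010011100 = 512 + 128 + 16 + 8 + 4 = 668
  633 + 668 = 1301, and 010100010101 = 1024 + 256 + 16 + 4 + 1 = 1301 ✓



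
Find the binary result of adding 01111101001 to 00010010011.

Add column by column from the right: bit + bit + carry-in; write the sum mod 2, carry 1 when the sum is 2 or 3.
carry:  11100000110
        01111101001
+       00010010011
-------------------
       010001111100
(the carry out of the leftmost column, 0, becomes the leading bit)
Decimal check:
  01111101001 = 512 + 256 + 128 + 64 + 32 + 8 + 1 = 1001
  00010010011 = 128 + 16 + 2 + 1 = 147
  1001 + 147 = 1148, and 010001111100 = 1024 + 64 + 32 + 16 + 8 + 4 = 1148 ✓



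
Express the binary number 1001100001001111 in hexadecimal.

Group into 4-bit nibbles from right:
  1001 = 9
  1000 = 8
  0100 = 4
  1111 = F
Result: 984F



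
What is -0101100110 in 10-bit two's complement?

Original: 0101100110
Step 1 - Invert all bits: 1010011001
Step 2 - Add 1: 1010011010
Verification: 0101100110 + 1010011010 = 10000000000; discarding the end carry (carry out of the top bit) leaves the 10-bit value 0000000000, as required for x + (-x)



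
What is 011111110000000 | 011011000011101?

OR: 1 when either bit is 1
  011111110000000
| 011011000011101
-----------------
  011111110011101
Decimal: 16256 | 13853 = 16285



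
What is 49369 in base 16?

Using repeated division by 16 (digits 10–15 are A–F):
49369 ÷ 16 = 3085 remainder 9
3085 ÷ 16 = 192 remainder 13 (D)
192 ÷ 16 = 12 remainder 0
12 ÷ 16 = 0 remainder 12 (C)
Reading remainders bottom to top: C0D9



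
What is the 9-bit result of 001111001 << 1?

Original: 001111001 (decimal 121)
Shift left by 1 position
Append 1 zero on the right
Result: 011110010 (decimal 242)
Equivalent: 121 << 1 = 121 × 2^1 = 242



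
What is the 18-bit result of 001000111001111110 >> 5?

Original: 001000111001111110 (decimal 36478)
Shift right by 5 positions
Drop the 5 low bits; fill with zeros on the left
Result: 000000010001110011 (decimal 1139)
Equivalent: 36478 >> 5 = 36478 ÷ 2^5 = 1139



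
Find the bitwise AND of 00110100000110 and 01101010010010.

AND: 1 only when both bits are 1
  00110100000110
& 01101010010010
----------------
  00100000000010
Decimal: 3334 & 6802 = 2050



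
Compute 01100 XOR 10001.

XOR: 1 when bits differ
  01100
^ 10001
-------
  11101
Decimal: 12 ^ 17 = 29



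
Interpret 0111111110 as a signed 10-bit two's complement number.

Binary: 0111111110
Sign bit: 0 (non-negative)
Read directly as an unsigned value:
0111111110 = 256 + 128 + 64 + 32 + 16 + 8 + 4 + 2 = 510
Value: 510



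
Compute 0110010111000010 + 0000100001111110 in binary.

Add column by column from the right: bit + bit + carry-in; write the sum mod 2, carry 1 when the sum is 2 or 3.
carry:  0000001111111100
        0110010111000010
+       0000100001111110
------------------------
       00110111001000000
(the carry out of the leftmost column, 0, becomes the leading bit)
Decimal check:
  0110010111000010 = 16384 + 8192 + 1024 + 256 + 128 + 64 + 2 = 26050
  0000100001111110 = 2048 + 64 + 32 + 16 + 8 + 4 + 2 = 2174
  26050 + 2174 = 28224, and 00110111001000000 = 16384 + 8192 + 2048 + 1024 + 512 + 64 = 28224 ✓



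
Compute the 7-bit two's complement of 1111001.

Original (sign bit 1, negative): 1111001
Step 1 - Invert all bits: 0000110
Step 2 - Add 1: 0000111
Verification: 1111001 + 0000111 = 10000000; discarding the end carry (carry out of the top bit) leaves the 7-bit value 0000000, as required for x + (-x)



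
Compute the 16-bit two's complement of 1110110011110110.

Original (sign bit 1, negative): 1110110011110110
Step 1 - Invert all bits: 0001001100001001
Step 2 - Add 1: 0001001100001010
Verification: 1110110011110110 + 0001001100001010 = 10000000000000000; discarding the end carry (carry out of the top bit) leaves the 16-bit value 0000000000000000, as required for x + (-x)



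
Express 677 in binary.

Using repeated division by 2:
677 ÷ 2 = 338 remainder 1
338 ÷ 2 = 169 remainder 0
169 ÷ 2 = 84 remainder 1
84 ÷ 2 = 42 remainder 0
42 ÷ 2 = 21 remainder 0
21 ÷ 2 = 10 remainder 1
10 ÷ 2 = 5 remainder 0
5 ÷ 2 = 2 remainder 1
2 ÷ 2 = 1 remainder 0
1 ÷ 2 = 0 remainder 1
Reading remainders bottom to top: 1010100101



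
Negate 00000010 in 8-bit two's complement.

Original: 00000010
Step 1 - Invert all bits: 11111101
Step 2 - Add 1: 11111110
Verification: 00000010 + 11111110 = 100000000; discarding the end carry (carry out of the top bit) leaves the 8-bit value 00000000, as required for x + (-x)



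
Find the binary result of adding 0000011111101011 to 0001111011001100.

Add column by column from the right: bit + bit + carry-in; write the sum mod 2, carry 1 when the sum is 2 or 3.
carry:  0011111110010000
        0000011111101011
+       0001111011001100
------------------------
       00010011010110111
(the carry out of the leftmost column, 0, becomes the leading bit)
Decimal check:
  0000011111101011 = 1024 + 512 + 256 + 128 + 64 + 32 + 8 + 2 + 1 = 2027
  0001111011001100 = 4096 + 2048 + 1024 + 512 + 128 + 64 + 8 + 4 = 7884
  2027 + 7884 = 9911, and 00010011010110111 = 8192 + 1024 + 512 + 128 + 32 + 16 + 4 + 2 + 1 = 9911 ✓



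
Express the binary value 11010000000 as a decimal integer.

Sum of powers of 2 for each 1-bit:
2^7 + 2^9 + 2^10
= 128 + 512 + 1024
= 1664



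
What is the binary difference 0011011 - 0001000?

Method 1 - Direct subtraction (column by column from the right: bit − bit − borrow-in; if negative, add 2 and borrow 1 from the next column):
borrow: 0000000
        0011011
-       0001000
---------------
        0010011

Method 2 - Add two's complement:
Two's complement of 0001000: invert → 1110111, add 1 → 1111000
  0011011
+ 1111000
---------
 10010011  (end carry out of the top bit = 1)
Discarding the end carry: 0010011
Decimal check:
  0011011 = 16 + 8 + 2 + 1 = 27
  0001000 = 8
  27 - 8 = 19, and 0010011 = 16 + 2 + 1 = 19 ✓



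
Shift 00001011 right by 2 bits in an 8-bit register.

Original: 00001011 (decimal 11)
Shift right by 2 positions
Drop the 2 low bits; fill with zeros on the left
Result: 00000010 (decimal 2)
Equivalent: 11 >> 2 = 11 ÷ 2^2 = 2



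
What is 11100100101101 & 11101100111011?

AND: 1 only when both bits are 1
  11100100101101
& 11101100111011
----------------
  11100100101001
Decimal: 14637 & 15163 = 14633



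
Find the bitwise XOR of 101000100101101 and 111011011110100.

XOR: 1 when bits differ
  101000100101101
^ 111011011110100
-----------------
  010011111011001
Decimal: 20781 ^ 30452 = 10201



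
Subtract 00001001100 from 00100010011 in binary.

Method 1 - Direct subtraction (column by column from the right: bit − bit − borrow-in; if negative, add 2 and borrow 1 from the next column):
borrow: 00110011000
        00100010011
-       00001001100
-------------------
        00011000111

Method 2 - Add two's complement:
Two's complement of 00001001100: invert → 11110110011, add 1 → 11110110100
  00100010011
+ 11110110100
-------------
 100011000111  (end carry out of the top bit = 1)
Discarding the end carry: 00011000111
Decimal check:
  00100010011 = 256 + 16 + 2 + 1 = 275
  00001001100 = 64 + 8 + 4 = 76
  275 - 76 = 199, and 00011000111 = 128 + 64 + 4 + 2 + 1 = 199 ✓



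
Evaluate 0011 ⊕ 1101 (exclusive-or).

XOR: 1 when bits differ
  0011
^ 1101
------
  1110
Decimal: 3 ^ 13 = 14



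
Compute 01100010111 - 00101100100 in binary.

Method 1 - Direct subtraction (column by column from the right: bit − bit − borrow-in; if negative, add 2 and borrow 1 from the next column):
borrow: 01111000000
        01100010111
-       00101100100
-------------------
        00110110011

Method 2 - Add two's complement:
Two's complement of 00101100100: invert → 11010011011, add 1 → 11010011100
  01100010111
+ 11010011100
-------------
 100110110011  (end carry out of the top bit = 1)
Discarding the end carry: 00110110011
Decimal check:
  01100010111 = 512 + 256 + 16 + 4 + 2 + 1 = 791
  00101100100 = 256 + 64 + 32 + 4 = 356
  791 - 356 = 435, and 00110110011 = 256 + 128 + 32 + 16 + 2 + 1 = 435 ✓



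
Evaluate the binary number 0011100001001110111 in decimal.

Sum of powers of 2 for each 1-bit:
2^0 + 2^1 + 2^2 + 2^4 + 2^5 + 2^6 + 2^9 + 2^14 + 2^15 + 2^16
= 1 + 2 + 4 + 16 + 32 + 64 + 512 + 16384 + 32768 + 65536
= 115319



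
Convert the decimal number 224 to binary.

Using repeated division by 2:
224 ÷ 2 = 112 remainder 0
112 ÷ 2 = 56 remainder 0
56 ÷ 2 = 28 remainder 0
28 ÷ 2 = 14 remainder 0
14 ÷ 2 = 7 remainder 0
7 ÷ 2 = 3 remainder 1
3 ÷ 2 = 1 remainder 1
1 ÷ 2 = 0 remainder 1
Reading remainders bottom to top: 11100000



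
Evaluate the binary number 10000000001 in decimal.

Sum of powers of 2 for each 1-bit:
2^0 + 2^10
= 1 + 1024
= 1025



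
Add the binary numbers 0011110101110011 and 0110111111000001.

Add column by column from the right: bit + bit + carry-in; write the sum mod 2, carry 1 when the sum is 2 or 3.
carry:  1111111110000110
        0011110101110011
+       0110111111000001
------------------------
       01010110100110100
(the carry out of the leftmost column, 0, becomes the leading bit)
Decimal check:
  0011110101110011 = 8192 + 4096 + 2048 + 1024 + 256 + 64 + 32 + 16 + 2 + 1 = 15731
  0110111111000001 = 16384 + 8192 + 2048 + 1024 + 512 + 256 + 128 + 64 + 1 = 28609
  15731 + 28609 = 44340, and 01010110100110100 = 32768 + 8192 + 2048 + 1024 + 256 + 32 + 16 + 4 = 44340 ✓



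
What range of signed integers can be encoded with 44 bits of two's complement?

For 44-bit two's complement:
Minimum: -2^43 = -8796093022208
Maximum: 2^43 - 1 = 8796093022207



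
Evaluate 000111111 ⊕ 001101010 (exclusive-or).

XOR: 1 when bits differ
  000111111
^ 001101010
-----------
  001010101
Decimal: 63 ^ 106 = 85



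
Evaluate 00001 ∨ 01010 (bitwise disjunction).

OR: 1 when either bit is 1
  00001
| 01010
-------
  01011
Decimal: 1 | 10 = 11



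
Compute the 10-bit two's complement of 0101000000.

Original: 0101000000
Step 1 - Invert all bits: 1010111111
Step 2 - Add 1: 1011000000
Verification: 0101000000 + 1011000000 = 10000000000; discarding the end carry (carry out of the top bit) leaves the 10-bit value 0000000000, as required for x + (-x)



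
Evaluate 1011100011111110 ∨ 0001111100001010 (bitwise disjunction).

OR: 1 when either bit is 1
  1011100011111110
| 0001111100001010
------------------
  1011111111111110
Decimal: 47358 | 7946 = 49150



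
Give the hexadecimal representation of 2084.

Using repeated division by 16 (digits 10–15 are A–F):
2084 ÷ 16 = 130 remainder 4
130 ÷ 16 = 8 remainder 2
8 ÷ 16 = 0 remainder 8
Reading remainders bottom to top: 824



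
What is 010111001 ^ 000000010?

XOR: 1 when bits differ
  010111001
^ 000000010
-----------
  010111011
Decimal: 185 ^ 2 = 187



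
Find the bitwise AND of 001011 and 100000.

AND: 1 only when both bits are 1
  001011
& 100000
--------
  000000
Decimal: 11 & 32 = 0



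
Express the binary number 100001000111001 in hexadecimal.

Group into 4-bit nibbles from right:
  0100 = 4
  0010 = 2
  0011 = 3
  1001 = 9
Result: 4239



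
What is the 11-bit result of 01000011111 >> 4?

Original: 01000011111 (decimal 543)
Shift right by 4 positions
Drop the 4 low bits; fill with zeros on the left
Result: 00000100001 (decimal 33)
Equivalent: 543 >> 4 = 543 ÷ 2^4 = 33



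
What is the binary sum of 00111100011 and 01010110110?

Add column by column from the right: bit + bit + carry-in; write the sum mod 2, carry 1 when the sum is 2 or 3.
carry:  11111001100
        00111100011
+       01010110110
-------------------
       010010011001
(the carry out of the leftmost column, 0, becomes the leading bit)
Decimal check:
  00111100011 = 256 + 128 + 64 + 32 + 2 + 1 = 483
  01010110110 = 512 + 128 + 32 + 16 + 4 + 2 = 694
  483 + 694 = 1177, and 010010011001 = 1024 + 128 + 16 + 8 + 1 = 1177 ✓



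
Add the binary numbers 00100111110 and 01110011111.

Add column by column from the right: bit + bit + carry-in; write the sum mod 2, carry 1 when the sum is 2 or 3.
carry:  11001111100
        00100111110
+       01110011111
-------------------
       010011011101
(the carry out of the leftmost column, 0, becomes the leading bit)
Decimal check:
  00100111110 = 256 + 32 + 16 + 8 + 4 + 2 = 318
  01110011111 = 512 + 256 + 128 + 16 + 8 + 4 + 2 + 1 = 927
  318 + 927 = 1245, and 010011011101 = 1024 + 128 + 64 + 16 + 8 + 4 + 1 = 1245 ✓



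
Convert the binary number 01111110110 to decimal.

Sum of powers of 2 for each 1-bit:
2^1 + 2^2 + 2^4 + 2^5 + 2^6 + 2^7 + 2^8 + 2^9
= 2 + 4 + 16 + 32 + 64 + 128 + 256 + 512
= 1014



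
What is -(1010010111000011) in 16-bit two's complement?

Original (sign bit 1, negative): 1010010111000011
Step 1 - Invert all bits: 0101101000111100
Step 2 - Add 1: 0101101000111101
Verification: 1010010111000011 + 0101101000111101 = 10000000000000000; discarding the end carry (carry out of the top bit) leaves the 16-bit value 0000000000000000, as required for x + (-x)



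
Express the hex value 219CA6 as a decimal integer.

Expand by place value (powers of 16):
Digit values: C = 12, A = 10
219CA6 = 2 × 16^5 + 1 × 16^4 + 9 × 16^3 + 12 × 16^2 + 10 × 16^1 + 6 × 16^0
= 2 × 1048576 + 1 × 65536 + 9 × 4096 + 12 × 256 + 10 × 16 + 6 × 1
= 2097152 + 65536 + 36864 + 3072 + 160 + 6
= 2202790



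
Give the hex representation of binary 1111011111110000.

Group into 4-bit nibbles from right:
  1111 = F
  0111 = 7
  1111 = F
  0000 = 0
Result: F7F0



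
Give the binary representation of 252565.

Using repeated division by 2:
252565 ÷ 2 = 126282 remainder 1
126282 ÷ 2 = 63141 remainder 0
63141 ÷ 2 = 31570 remainder 1
31570 ÷ 2 = 15785 remainder 0
15785 ÷ 2 = 7892 remainder 1
7892 ÷ 2 = 3946 remainder 0
3946 ÷ 2 = 1973 remainder 0
1973 ÷ 2 = 986 remainder 1
986 ÷ 2 = 493 remainder 0
493 ÷ 2 = 246 remainder 1
246 ÷ 2 = 123 remainder 0
123 ÷ 2 = 61 remainder 1
61 ÷ 2 = 30 remainder 1
30 ÷ 2 = 15 remainder 0
15 ÷ 2 = 7 remainder 1
7 ÷ 2 = 3 remainder 1
3 ÷ 2 = 1 remainder 1
1 ÷ 2 = 0 remainder 1
Reading remainders bottom to top: 111101101010010101



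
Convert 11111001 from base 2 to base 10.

Sum of powers of 2 for each 1-bit:
2^0 + 2^3 + 2^4 + 2^5 + 2^6 + 2^7
= 1 + 8 + 16 + 32 + 64 + 128
= 249



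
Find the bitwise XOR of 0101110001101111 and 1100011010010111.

XOR: 1 when bits differ
  0101110001101111
^ 1100011010010111
------------------
  1001101011111000
Decimal: 23663 ^ 50839 = 39672



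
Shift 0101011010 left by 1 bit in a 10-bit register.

Original: 0101011010 (decimal 346)
Shift left by 1 position
Append 1 zero on the right
Result: 1010110100 (decimal 692)
Equivalent: 346 << 1 = 346 × 2^1 = 692



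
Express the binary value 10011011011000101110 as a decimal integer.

Sum of powers of 2 for each 1-bit:
2^1 + 2^2 + 2^3 + 2^5 + 2^9 + 2^10 + 2^12 + 2^13 + 2^15 + 2^16 + 2^19
= 2 + 4 + 8 + 32 + 512 + 1024 + 4096 + 8192 + 32768 + 65536 + 524288
= 636462



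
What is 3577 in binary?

Using repeated division by 2:
3577 ÷ 2 = 1788 remainder 1
1788 ÷ 2 = 894 remainder 0
894 ÷ 2 = 447 remainder 0
447 ÷ 2 = 223 remainder 1
223 ÷ 2 = 111 remainder 1
111 ÷ 2 = 55 remainder 1
55 ÷ 2 = 27 remainder 1
27 ÷ 2 = 13 remainder 1
13 ÷ 2 = 6 remainder 1
6 ÷ 2 = 3 remainder 0
3 ÷ 2 = 1 remainder 1
1 ÷ 2 = 0 remainder 1
Reading remainders bottom to top: 110111111001



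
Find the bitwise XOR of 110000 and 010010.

XOR: 1 when bits differ
  110000
^ 010010
--------
  100010
Decimal: 48 ^ 18 = 34



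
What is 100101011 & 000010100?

AND: 1 only when both bits are 1
  100101011
& 000010100
-----------
  000000000
Decimal: 299 & 20 = 0



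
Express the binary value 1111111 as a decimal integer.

Sum of powers of 2 for each 1-bit:
2^0 + 2^1 + 2^2 + 2^3 + 2^4 + 2^5 + 2^6
= 1 + 2 + 4 + 8 + 16 + 32 + 64
= 127



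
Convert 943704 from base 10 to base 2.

Using repeated division by 2:
943704 ÷ 2 = 471852 remainder 0
471852 ÷ 2 = 235926 remainder 0
235926 ÷ 2 = 117963 remainder 0
117963 ÷ 2 = 58981 remainder 1
58981 ÷ 2 = 29490 remainder 1
29490 ÷ 2 = 14745 remainder 0
14745 ÷ 2 = 7372 remainder 1
7372 ÷ 2 = 3686 remainder 0
3686 ÷ 2 = 1843 remainder 0
1843 ÷ 2 = 921 remainder 1
921 ÷ 2 = 460 remainder 1
460 ÷ 2 = 230 remainder 0
230 ÷ 2 = 115 remainder 0
115 ÷ 2 = 57 remainder 1
57 ÷ 2 = 28 remainder 1
28 ÷ 2 = 14 remainder 0
14 ÷ 2 = 7 remainder 0
7 ÷ 2 = 3 remainder 1
3 ÷ 2 = 1 remainder 1
1 ÷ 2 = 0 remainder 1
Reading remainders bottom to top: 11100110011001011000



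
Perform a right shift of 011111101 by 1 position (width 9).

Original: 011111101 (decimal 253)
Shift right by 1 position
Drop the 1 low bit; fill with zero on the left
Result: 001111110 (decimal 126)
Equivalent: 253 >> 1 = 253 ÷ 2^1 = 126



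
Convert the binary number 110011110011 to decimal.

Sum of powers of 2 for each 1-bit:
2^0 + 2^1 + 2^4 + 2^5 + 2^6 + 2^7 + 2^10 + 2^11
= 1 + 2 + 16 + 32 + 64 + 128 + 1024 + 2048
= 3315



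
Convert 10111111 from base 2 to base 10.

Sum of powers of 2 for each 1-bit:
2^0 + 2^1 + 2^2 + 2^3 + 2^4 + 2^5 + 2^7
= 1 + 2 + 4 + 8 + 16 + 32 + 128
= 191



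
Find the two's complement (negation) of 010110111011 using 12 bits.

Original: 010110111011
Step 1 - Invert all bits: 101001000100
Step 2 - Add 1: 101001000101
Verification: 010110111011 + 101001000101 = 1000000000000; discarding the end carry (carry out of the top bit) leaves the 12-bit value 000000000000, as required for x + (-x)



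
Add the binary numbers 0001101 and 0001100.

Add column by column from the right: bit + bit + carry-in; write the sum mod 2, carry 1 when the sum is 2 or 3.
carry:  0011000
        0001101
+       0001100
---------------
       00011001
(the carry out of the leftmost column, 0, becomes the leading bit)
Decimal check:
  0001101 = 8 + 4 + 1 = 13
  0001100 = 8 + 4 = 12
  13 + 12 = 25, and 00011001 = 16 + 8 + 1 = 25 ✓



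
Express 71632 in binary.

Using repeated division by 2:
71632 ÷ 2 = 35816 remainder 0
35816 ÷ 2 = 17908 remainder 0
17908 ÷ 2 = 8954 remainder 0
8954 ÷ 2 = 4477 remainder 0
4477 ÷ 2 = 2238 remainder 1
2238 ÷ 2 = 1119 remainder 0
1119 ÷ 2 = 559 remainder 1
559 ÷ 2 = 279 remainder 1
279 ÷ 2 = 139 remainder 1
139 ÷ 2 = 69 remainder 1
69 ÷ 2 = 34 remainder 1
34 ÷ 2 = 17 remainder 0
17 ÷ 2 = 8 remainder 1
8 ÷ 2 = 4 remainder 0
4 ÷ 2 = 2 remainder 0
2 ÷ 2 = 1 remainder 0
1 ÷ 2 = 0 remainder 1
Reading remainders bottom to top: 10001011111010000

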